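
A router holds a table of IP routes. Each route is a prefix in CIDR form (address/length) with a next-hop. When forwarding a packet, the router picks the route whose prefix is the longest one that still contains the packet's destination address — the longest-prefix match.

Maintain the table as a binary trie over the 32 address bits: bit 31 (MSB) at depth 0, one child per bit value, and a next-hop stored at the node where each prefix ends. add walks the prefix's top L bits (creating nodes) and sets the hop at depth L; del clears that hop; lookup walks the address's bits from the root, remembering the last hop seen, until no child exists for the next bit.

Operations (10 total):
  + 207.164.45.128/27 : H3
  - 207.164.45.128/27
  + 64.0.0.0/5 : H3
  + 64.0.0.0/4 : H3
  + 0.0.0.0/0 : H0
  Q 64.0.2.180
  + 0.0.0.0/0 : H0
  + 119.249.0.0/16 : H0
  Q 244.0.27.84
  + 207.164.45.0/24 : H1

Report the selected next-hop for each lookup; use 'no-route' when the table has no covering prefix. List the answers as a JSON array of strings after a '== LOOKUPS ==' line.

Process each operation:
  add 207.164.45.128/27 -> H3 at depth 27
  - 207.164.45.128/27 clear@27
  add 64.0.0.0/5 -> H3 at depth 5
  add 64.0.0.0/4 -> H3 at depth 4
  add 0.0.0.0/0 -> H0 at depth 0
  lookup 64.0.2.180: bits 01000 walk d0:H0→d1:-→d2:-→d3:-→d4:H3→d5:H3 -> H3
  add 0.0.0.0/0 -> H0 at depth 0
  add 119.249.0.0/16 -> H0 at depth 16
  lookup 244.0.27.84: bits 11 walk d0:H0→d1:-→d2:- -> H0
  add 207.164.45.0/24 -> H1 at depth 24

== LOOKUPS ==
["H3","H0"]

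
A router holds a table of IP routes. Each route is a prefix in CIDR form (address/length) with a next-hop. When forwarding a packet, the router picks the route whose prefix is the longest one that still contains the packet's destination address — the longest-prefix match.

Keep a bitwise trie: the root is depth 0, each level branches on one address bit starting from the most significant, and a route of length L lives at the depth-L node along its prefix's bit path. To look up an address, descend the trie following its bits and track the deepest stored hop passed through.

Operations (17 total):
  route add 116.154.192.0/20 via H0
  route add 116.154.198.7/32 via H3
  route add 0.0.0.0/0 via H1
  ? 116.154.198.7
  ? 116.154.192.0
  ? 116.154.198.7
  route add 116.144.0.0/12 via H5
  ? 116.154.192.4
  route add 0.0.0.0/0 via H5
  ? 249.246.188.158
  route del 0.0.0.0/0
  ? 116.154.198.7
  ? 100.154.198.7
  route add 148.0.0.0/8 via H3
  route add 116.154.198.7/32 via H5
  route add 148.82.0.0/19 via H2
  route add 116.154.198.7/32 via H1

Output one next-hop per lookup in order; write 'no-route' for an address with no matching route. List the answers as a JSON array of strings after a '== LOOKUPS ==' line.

Process each operation:
  + 116.154.192.0/20 (H0) depth=20
  + 116.154.198.7/32 (H3) depth=32
  + 0.0.0.0/0 (H1) depth=0
  Q 116.154.198.7: descend 01110100100110101100011000000111 ; hops seen [H1,H0,H3] ; pick H3
  Q 116.154.192.0: descend 011101001001101011000 ; hops seen [H1,H0] ; pick H0
  Q 116.154.198.7: descend 01110100100110101100011000000111 ; hops seen [H1,H0,H3] ; pick H3
  + 116.144.0.0/12 (H5) depth=12
  Q 116.154.192.4: descend 011101001001101011000 ; hops seen [H1,H5,H0] ; pick H0
  + 0.0.0.0/0 (H5) depth=0
  Q 249.246.188.158: descend ε ; hops seen [H5] ; pick H5
  del 0.0.0.0/0 (clear depth 0)
  Q 116.154.198.7: descend 01110100100110101100011000000111 ; hops seen [H5,H0,H3] ; pick H3
  Q 100.154.198.7: descend 011 ; hops seen [∅] ; pick no-route
  + 148.0.0.0/8 (H3) depth=8
  + 116.154.198.7/32 (H5) depth=32
  + 148.82.0.0/19 (H2) depth=19
  + 116.154.198.7/32 (H1) depth=32

== LOOKUPS ==
["H3","H0","H3","H0","H5","H3","no-route"]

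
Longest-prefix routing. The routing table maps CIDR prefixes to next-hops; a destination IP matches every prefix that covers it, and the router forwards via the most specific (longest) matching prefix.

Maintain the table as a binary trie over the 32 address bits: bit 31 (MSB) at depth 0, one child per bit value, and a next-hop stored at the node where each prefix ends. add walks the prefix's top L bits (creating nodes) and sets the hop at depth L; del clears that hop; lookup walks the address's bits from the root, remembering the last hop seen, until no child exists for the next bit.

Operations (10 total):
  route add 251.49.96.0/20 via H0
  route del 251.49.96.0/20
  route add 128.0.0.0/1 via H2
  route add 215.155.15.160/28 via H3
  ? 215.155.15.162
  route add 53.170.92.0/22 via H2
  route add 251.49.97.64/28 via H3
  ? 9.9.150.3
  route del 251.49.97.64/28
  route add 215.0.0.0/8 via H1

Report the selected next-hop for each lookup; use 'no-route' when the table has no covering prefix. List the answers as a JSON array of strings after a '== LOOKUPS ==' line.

Apply in order:
  add 251.49.96.0/20 -> H0 at depth 20
  del 251.49.96.0/20 (clear depth 20)
  add 128.0.0.0/1 -> H2 at depth 1
  add 215.155.15.160/28 -> H3 at depth 28
  Q 215.155.15.162: descend 1101011110011011000011111010 ; hops seen [H2,H3] ; pick H3
  add 53.170.92.0/22 -> H2 at depth 22
  add 251.49.97.64/28 -> H3 at depth 28
  Q 9.9.150.3: descend 00 ; hops seen [∅] ; pick no-route
  del 251.49.97.64/28 (clear depth 28)
  add 215.0.0.0/8 -> H1 at depth 8

== LOOKUPS ==
["H3","no-route"]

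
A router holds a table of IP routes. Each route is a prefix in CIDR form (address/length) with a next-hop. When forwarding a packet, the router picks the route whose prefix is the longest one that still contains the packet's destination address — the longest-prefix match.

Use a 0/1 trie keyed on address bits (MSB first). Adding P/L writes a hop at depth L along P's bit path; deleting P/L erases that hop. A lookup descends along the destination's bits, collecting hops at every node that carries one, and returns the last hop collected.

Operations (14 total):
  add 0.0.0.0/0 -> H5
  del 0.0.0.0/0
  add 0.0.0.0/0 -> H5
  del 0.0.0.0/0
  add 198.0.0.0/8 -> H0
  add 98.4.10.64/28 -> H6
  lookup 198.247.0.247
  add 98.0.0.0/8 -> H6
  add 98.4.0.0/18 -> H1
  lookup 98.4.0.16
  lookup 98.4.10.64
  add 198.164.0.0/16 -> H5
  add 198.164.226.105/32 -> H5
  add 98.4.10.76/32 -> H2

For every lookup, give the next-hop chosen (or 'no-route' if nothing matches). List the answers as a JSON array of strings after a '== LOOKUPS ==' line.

Apply in order:
  + 0.0.0.0/0 (H5) depth=0
  del 0.0.0.0/0 (clear depth 0)
  + 0.0.0.0/0 (H5) depth=0
  del 0.0.0.0/0 (clear depth 0)
  + 198.0.0.0/8 (H0) depth=8
  + 98.4.10.64/28 (H6) depth=28
  Q 198.247.0.247: descend 11000110 ; hops seen [H0] ; pick H0
  + 98.0.0.0/8 (H6) depth=8
  + 98.4.0.0/18 (H1) depth=18
  Q 98.4.0.16: descend 01100010000001000000 ; hops seen [H6,H1] ; pick H1
  Q 98.4.10.64: descend 0110001000000100000010100100 ; hops seen [H6,H1,H6] ; pick H6
  + 198.164.0.0/16 (H5) depth=16
  + 198.164.226.105/32 (H5) depth=32
  + 98.4.10.76/32 (H2) depth=32

== LOOKUPS ==
["H0","H1","H6"]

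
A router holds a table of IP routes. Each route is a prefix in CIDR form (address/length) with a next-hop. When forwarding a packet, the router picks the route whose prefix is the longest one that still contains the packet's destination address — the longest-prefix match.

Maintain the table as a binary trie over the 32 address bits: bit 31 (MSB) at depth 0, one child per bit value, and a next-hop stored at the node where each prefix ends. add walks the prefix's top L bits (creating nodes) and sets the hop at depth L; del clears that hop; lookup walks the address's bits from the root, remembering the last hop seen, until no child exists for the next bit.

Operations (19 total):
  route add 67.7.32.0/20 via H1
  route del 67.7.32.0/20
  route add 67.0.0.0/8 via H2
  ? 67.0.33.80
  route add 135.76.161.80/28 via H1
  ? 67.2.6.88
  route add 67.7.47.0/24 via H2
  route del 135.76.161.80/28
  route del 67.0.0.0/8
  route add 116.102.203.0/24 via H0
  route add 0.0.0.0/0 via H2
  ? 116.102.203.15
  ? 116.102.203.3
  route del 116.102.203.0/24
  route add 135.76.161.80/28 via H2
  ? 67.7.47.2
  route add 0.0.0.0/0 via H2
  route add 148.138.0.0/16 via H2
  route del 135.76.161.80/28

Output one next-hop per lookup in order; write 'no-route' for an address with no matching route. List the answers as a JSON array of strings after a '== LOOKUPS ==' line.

Trace:
  add 67.7.32.0/20 -> H1 at depth 20
  - 67.7.32.0/20 clear@20
  add 67.0.0.0/8 -> H2 at depth 8
  lookup 67.0.33.80: bits 0100001100000 walk d0:-→d1:-→d2:-→d3:-→d4:-→d5:-→d6:-→d7:-→d8:H2→d9:-→d10:-→d11:-→d12:-→d13:- -> H2
  add 135.76.161.80/28 -> H1 at depth 28
  lookup 67.2.6.88: bits 0100001100000 walk d0:-→d1:-→d2:-→d3:-→d4:-→d5:-→d6:-→d7:-→d8:H2→d9:-→d10:-→d11:-→d12:-→d13:- -> H2
  add 67.7.47.0/24 -> H2 at depth 24
  - 135.76.161.80/28 clear@28
  - 67.0.0.0/8 clear@8
  add 116.102.203.0/24 -> H0 at depth 24
  add 0.0.0.0/0 -> H2 at depth 0
  lookup 116.102.203.15: bits 011101000110011011001011 walk d0:H2→d1:-→d2:-→d3:-→d4:-→d5:-→d6:-→d7:-→d8:-→d9:-→d10:-→d11:-→d12:-→d13:-→d14:-→d15:-→d16:-→d17:-→d18:-→d19:-→d20:-→d21:-→d22:-→d23:-→d24:H0 -> H0
  lookup 116.102.203.3: bits 011101000110011011001011 walk d0:H2→d1:-→d2:-→d3:-→d4:-→d5:-→d6:-→d7:-→d8:-→d9:-→d10:-→d11:-→d12:-→d13:-→d14:-→d15:-→d16:-→d17:-→d18:-→d19:-→d20:-→d21:-→d22:-→d23:-→d24:H0 -> H0
  - 116.102.203.0/24 clear@24
  add 135.76.161.80/28 -> H2 at depth 28
  lookup 67.7.47.2: bits 010000110000011100101111 walk d0:H2→d1:-→d2:-→d3:-→d4:-→d5:-→d6:-→d7:-→d8:-→d9:-→d10:-→d11:-→d12:-→d13:-→d14:-→d15:-→d16:-→d17:-→d18:-→d19:-→d20:-→d21:-→d22:-→d23:-→d24:H2 -> H2
  add 0.0.0.0/0 -> H2 at depth 0
  add 148.138.0.0/16 -> H2 at depth 16
  - 135.76.161.80/28 clear@28

== LOOKUPS ==
["H2","H2","H0","H0","H2"]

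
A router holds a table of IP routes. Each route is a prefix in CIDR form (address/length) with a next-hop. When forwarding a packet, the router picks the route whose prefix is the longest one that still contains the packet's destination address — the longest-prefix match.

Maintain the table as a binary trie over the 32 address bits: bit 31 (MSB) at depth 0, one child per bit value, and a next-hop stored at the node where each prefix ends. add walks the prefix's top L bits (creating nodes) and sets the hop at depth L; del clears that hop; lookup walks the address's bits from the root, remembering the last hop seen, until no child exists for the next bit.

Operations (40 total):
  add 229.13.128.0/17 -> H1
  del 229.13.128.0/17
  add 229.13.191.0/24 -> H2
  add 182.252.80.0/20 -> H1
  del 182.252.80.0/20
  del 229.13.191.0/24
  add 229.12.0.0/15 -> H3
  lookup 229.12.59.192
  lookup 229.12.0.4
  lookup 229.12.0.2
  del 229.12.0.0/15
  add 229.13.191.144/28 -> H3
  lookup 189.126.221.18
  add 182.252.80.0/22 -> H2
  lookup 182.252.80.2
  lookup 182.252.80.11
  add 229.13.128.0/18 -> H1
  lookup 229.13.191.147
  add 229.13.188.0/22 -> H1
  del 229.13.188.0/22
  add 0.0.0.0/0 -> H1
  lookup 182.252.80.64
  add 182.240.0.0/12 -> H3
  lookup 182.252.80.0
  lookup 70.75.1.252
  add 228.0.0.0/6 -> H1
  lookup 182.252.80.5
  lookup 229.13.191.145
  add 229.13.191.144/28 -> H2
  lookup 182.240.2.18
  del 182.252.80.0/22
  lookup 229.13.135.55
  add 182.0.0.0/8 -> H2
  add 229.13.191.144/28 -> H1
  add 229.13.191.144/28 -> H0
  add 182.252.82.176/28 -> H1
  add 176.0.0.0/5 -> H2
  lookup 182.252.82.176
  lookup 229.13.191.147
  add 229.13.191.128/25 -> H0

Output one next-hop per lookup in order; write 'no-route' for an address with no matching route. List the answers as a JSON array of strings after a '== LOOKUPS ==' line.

Process each operation:
  add 229.13.128.0/17 -> H1 at depth 17
  - 229.13.128.0/17 clear@17
  add 229.13.191.0/24 -> H2 at depth 24
  add 182.252.80.0/20 -> H1 at depth 20
  - 182.252.80.0/20 clear@20
  - 229.13.191.0/24 clear@24
  add 229.12.0.0/15 -> H3 at depth 15
  Q 229.12.59.192: descend 111001010000110 ; hops seen [H3] ; pick H3
  Q 229.12.0.4: descend 111001010000110 ; hops seen [H3] ; pick H3
  Q 229.12.0.2: descend 111001010000110 ; hops seen [H3] ; pick H3
  - 229.12.0.0/15 clear@15
  add 229.13.191.144/28 -> H3 at depth 28
  Q 189.126.221.18: descend 1011 ; hops seen [∅] ; pick no-route
  add 182.252.80.0/22 -> H2 at depth 22
  Q 182.252.80.2: descend 1011011011111100010100 ; hops seen [H2] ; pick H2
  Q 182.252.80.11: descend 1011011011111100010100 ; hops seen [H2] ; pick H2
  add 229.13.128.0/18 -> H1 at depth 18
  Q 229.13.191.147: descend 1110010100001101101111111001 ; hops seen [H1,H3] ; pick H3
  add 229.13.188.0/22 -> H1 at depth 22
  - 229.13.188.0/22 clear@22
  add 0.0.0.0/0 -> H1 at depth 0
  Q 182.252.80.64: descend 1011011011111100010100 ; hops seen [H1,H2] ; pick H2
  add 182.240.0.0/12 -> H3 at depth 12
  Q 182.252.80.0: descend 1011011011111100010100 ; hops seen [H1,H3,H2] ; pick H2
  Q 70.75.1.252: descend ε ; hops seen [H1] ; pick H1
  add 228.0.0.0/6 -> H1 at depth 6
  Q 182.252.80.5: descend 1011011011111100010100 ; hops seen [H1,H3,H2] ; pick H2
  Q 229.13.191.145: descend 1110010100001101101111111001 ; hops seen [H1,H1,H1,H3] ; pick H3
  add 229.13.191.144/28 -> H2 at depth 28
  Q 182.240.2.18: descend 101101101111 ; hops seen [H1,H3] ; pick H3
  - 182.252.80.0/22 clear@22
  Q 229.13.135.55: descend 111001010000110110 ; hops seen [H1,H1,H1] ; pick H1
  add 182.0.0.0/8 -> H2 at depth 8
  add 229.13.191.144/28 -> H1 at depth 28
  add 229.13.191.144/28 -> H0 at depth 28
  add 182.252.82.176/28 -> H1 at depth 28
  add 176.0.0.0/5 -> H2 at depth 5
  Q 182.252.82.176: descend 1011011011111100010100101011 ; hops seen [H1,H2,H2,H3,H1] ; pick H1
  Q 229.13.191.147: descend 1110010100001101101111111001 ; hops seen [H1,H1,H1,H0] ; pick H0
  add 229.13.191.128/25 -> H0 at depth 25

== LOOKUPS ==
["H3","H3","H3","no-route","H2","H2","H3","H2","H2","H1","H2","H3","H3","H1","H1","H0"]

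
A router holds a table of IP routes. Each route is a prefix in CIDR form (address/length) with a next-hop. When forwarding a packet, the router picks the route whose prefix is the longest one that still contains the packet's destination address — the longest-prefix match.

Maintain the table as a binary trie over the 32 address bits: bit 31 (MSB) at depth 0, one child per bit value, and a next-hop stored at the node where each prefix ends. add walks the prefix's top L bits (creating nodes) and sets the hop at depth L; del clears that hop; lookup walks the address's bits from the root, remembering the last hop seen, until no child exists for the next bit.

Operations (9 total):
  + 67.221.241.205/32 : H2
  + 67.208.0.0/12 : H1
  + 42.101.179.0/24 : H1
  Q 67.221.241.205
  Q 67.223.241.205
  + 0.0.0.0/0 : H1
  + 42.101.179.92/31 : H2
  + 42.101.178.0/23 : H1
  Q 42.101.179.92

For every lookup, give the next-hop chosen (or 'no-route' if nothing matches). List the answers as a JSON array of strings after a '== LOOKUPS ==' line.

Process each operation:
  + 67.221.241.205/32 (H2) depth=32
  + 67.208.0.0/12 (H1) depth=12
  + 42.101.179.0/24 (H1) depth=24
  Q 67.221.241.205: descend 01000011110111011111000111001101 ; hops seen [H1,H2] ; pick H2
  Q 67.223.241.205: descend 01000011110111 ; hops seen [H1] ; pick H1
  + 0.0.0.0/0 (H1) depth=0
  + 42.101.179.92/31 (H2) depth=31
  + 42.101.178.0/23 (H1) depth=23
  Q 42.101.179.92: descend 0010101001100101101100110101110 ; hops seen [H1,H1,H1,H2] ; pick H2

== LOOKUPS ==
["H2","H1","H2"]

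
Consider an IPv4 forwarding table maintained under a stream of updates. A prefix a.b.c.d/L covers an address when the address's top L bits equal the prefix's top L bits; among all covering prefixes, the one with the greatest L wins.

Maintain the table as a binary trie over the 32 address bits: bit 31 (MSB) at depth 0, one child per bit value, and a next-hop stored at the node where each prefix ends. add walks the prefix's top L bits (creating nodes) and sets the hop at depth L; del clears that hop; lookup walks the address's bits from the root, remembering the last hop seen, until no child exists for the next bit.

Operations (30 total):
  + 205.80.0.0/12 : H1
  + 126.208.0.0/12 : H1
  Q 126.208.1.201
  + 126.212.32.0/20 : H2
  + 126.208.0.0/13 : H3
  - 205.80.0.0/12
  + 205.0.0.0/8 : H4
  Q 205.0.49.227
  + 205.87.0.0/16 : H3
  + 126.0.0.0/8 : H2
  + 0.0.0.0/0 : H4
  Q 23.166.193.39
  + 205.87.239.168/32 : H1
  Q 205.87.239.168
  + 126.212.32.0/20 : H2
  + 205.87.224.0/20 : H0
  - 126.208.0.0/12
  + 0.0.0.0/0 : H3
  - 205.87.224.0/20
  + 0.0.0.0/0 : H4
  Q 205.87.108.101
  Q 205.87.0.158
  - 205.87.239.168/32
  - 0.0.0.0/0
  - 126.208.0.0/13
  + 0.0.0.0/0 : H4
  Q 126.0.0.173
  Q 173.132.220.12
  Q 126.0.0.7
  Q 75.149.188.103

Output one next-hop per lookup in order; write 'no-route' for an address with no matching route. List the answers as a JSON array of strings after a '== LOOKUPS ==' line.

Process each operation:
  + 205.80.0.0/12 (H1) depth=12
  + 126.208.0.0/12 (H1) depth=12
  ? 126.208.1.201  path d0:-→d1:-→d2:-→d3:-→d4:-→d5:-→d6:-→d7:-→d8:-→d9:-→d10:-→d11:-→d12:H1  best=H1
  + 126.212.32.0/20 (H2) depth=20
  + 126.208.0.0/13 (H3) depth=13
  - 205.80.0.0/12 clear@12
  + 205.0.0.0/8 (H4) depth=8
  ? 205.0.49.227  path d0:-→d1:-→d2:-→d3:-→d4:-→d5:-→d6:-→d7:-→d8:H4→d9:-  best=H4
  + 205.87.0.0/16 (H3) depth=16
  + 126.0.0.0/8 (H2) depth=8
  + 0.0.0.0/0 (H4) depth=0
  ? 23.166.193.39  path d0:H4→d1:-  best=H4
  + 205.87.239.168/32 (H1) depth=32
  ? 205.87.239.168  path d0:H4→d1:-→d2:-→d3:-→d4:-→d5:-→d6:-→d7:-→d8:H4→d9:-→d10:-→d11:-→d12:-→d13:-→d14:-→d15:-→d16:H3→d17:-→d18:-→d19:-→d20:-→d21:-→d22:-→d23:-→d24:-→d25:-→d26:-→d27:-→d28:-→d29:-→d30:-→d31:-→d32:H1  best=H1
  + 126.212.32.0/20 (H2) depth=20
  + 205.87.224.0/20 (H0) depth=20
  - 126.208.0.0/12 clear@12
  + 0.0.0.0/0 (H3) depth=0
  - 205.87.224.0/20 clear@20
  + 0.0.0.0/0 (H4) depth=0
  ? 205.87.108.101  path d0:H4→d1:-→d2:-→d3:-→d4:-→d5:-→d6:-→d7:-→d8:H4→d9:-→d10:-→d11:-→d12:-→d13:-→d14:-→d15:-→d16:H3  best=H3
  ? 205.87.0.158  path d0:H4→d1:-→d2:-→d3:-→d4:-→d5:-→d6:-→d7:-→d8:H4→d9:-→d10:-→d11:-→d12:-→d13:-→d14:-→d15:-→d16:H3  best=H3
  - 205.87.239.168/32 clear@32
  - 0.0.0.0/0 clear@0
  - 126.208.0.0/13 clear@13
  + 0.0.0.0/0 (H4) depth=0
  ? 126.0.0.173  path d0:H4→d1:-→d2:-→d3:-→d4:-→d5:-→d6:-→d7:-→d8:H2  best=H2
  ? 173.132.220.12  path d0:H4→d1:-  best=H4
  ? 126.0.0.7  path d0:H4→d1:-→d2:-→d3:-→d4:-→d5:-→d6:-→d7:-→d8:H2  best=H2
  ? 75.149.188.103  path d0:H4→d1:-→d2:-  best=H4

== LOOKUPS ==
["H1","H4","H4","H1","H3","H3","H2","H4","H2","H4"]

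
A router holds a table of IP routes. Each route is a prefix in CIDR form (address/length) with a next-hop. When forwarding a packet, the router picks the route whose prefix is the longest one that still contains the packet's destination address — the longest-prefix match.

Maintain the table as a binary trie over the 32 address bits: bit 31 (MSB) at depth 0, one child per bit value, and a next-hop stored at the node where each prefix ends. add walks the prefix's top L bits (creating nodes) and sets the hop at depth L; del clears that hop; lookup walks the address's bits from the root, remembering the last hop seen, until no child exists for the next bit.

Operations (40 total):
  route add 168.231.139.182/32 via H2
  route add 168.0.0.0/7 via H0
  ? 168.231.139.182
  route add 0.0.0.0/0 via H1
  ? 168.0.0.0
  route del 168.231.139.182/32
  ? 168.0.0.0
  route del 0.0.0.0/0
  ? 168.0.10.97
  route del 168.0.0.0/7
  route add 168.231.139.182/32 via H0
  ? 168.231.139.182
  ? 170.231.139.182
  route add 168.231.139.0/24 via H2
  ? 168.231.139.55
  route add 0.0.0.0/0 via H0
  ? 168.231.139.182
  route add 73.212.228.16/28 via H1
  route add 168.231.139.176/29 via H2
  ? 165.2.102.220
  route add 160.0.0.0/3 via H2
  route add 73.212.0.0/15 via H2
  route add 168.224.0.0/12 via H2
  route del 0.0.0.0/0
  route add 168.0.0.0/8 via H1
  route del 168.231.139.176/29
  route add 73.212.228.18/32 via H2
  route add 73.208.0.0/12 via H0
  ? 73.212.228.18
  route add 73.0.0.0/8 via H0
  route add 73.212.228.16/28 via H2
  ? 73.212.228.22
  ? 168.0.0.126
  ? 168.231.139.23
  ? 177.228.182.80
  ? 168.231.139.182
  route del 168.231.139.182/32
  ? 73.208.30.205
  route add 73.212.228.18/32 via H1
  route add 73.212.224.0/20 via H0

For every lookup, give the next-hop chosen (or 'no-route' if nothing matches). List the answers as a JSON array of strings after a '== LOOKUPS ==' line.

Apply in order:
  add 168.231.139.182/32 -> H2 at depth 32
  add 168.0.0.0/7 -> H0 at depth 7
  ? 168.231.139.182  path d0:-→d1:-→d2:-→d3:-→d4:-→d5:-→d6:-→d7:H0→d8:-→d9:-→d10:-→d11:-→d12:-→d13:-→d14:-→d15:-→d16:-→d17:-→d18:-→d19:-→d20:-→d21:-→d22:-→d23:-→d24:-→d25:-→d26:-→d27:-→d28:-→d29:-→d30:-→d31:-→d32:H2  best=H2
  add 0.0.0.0/0 -> H1 at depth 0
  ? 168.0.0.0  path d0:H1→d1:-→d2:-→d3:-→d4:-→d5:-→d6:-→d7:H0→d8:-  best=H0
  del 168.231.139.182/32 (clear depth 32)
  ? 168.0.0.0  path d0:H1→d1:-→d2:-→d3:-→d4:-→d5:-→d6:-→d7:H0→d8:-  best=H0
  del 0.0.0.0/0 (clear depth 0)
  ? 168.0.10.97  path d0:-→d1:-→d2:-→d3:-→d4:-→d5:-→d6:-→d7:H0→d8:-  best=H0
  del 168.0.0.0/7 (clear depth 7)
  add 168.231.139.182/32 -> H0 at depth 32
  ? 168.231.139.182  path d0:-→d1:-→d2:-→d3:-→d4:-→d5:-→d6:-→d7:-→d8:-→d9:-→d10:-→d11:-→d12:-→d13:-→d14:-→d15:-→d16:-→d17:-→d18:-→d19:-→d20:-→d21:-→d22:-→d23:-→d24:-→d25:-→d26:-→d27:-→d28:-→d29:-→d30:-→d31:-→d32:H0  best=H0
  ? 170.231.139.182  path d0:-→d1:-→d2:-→d3:-→d4:-→d5:-→d6:-  best=no-route
  add 168.231.139.0/24 -> H2 at depth 24
  ? 168.231.139.55  path d0:-→d1:-→d2:-→d3:-→d4:-→d5:-→d6:-→d7:-→d8:-→d9:-→d10:-→d11:-→d12:-→d13:-→d14:-→d15:-→d16:-→d17:-→d18:-→d19:-→d20:-→d21:-→d22:-→d23:-→d24:H2  best=H2
  add 0.0.0.0/0 -> H0 at depth 0
  ? 168.231.139.182  path d0:H0→d1:-→d2:-→d3:-→d4:-→d5:-→d6:-→d7:-→d8:-→d9:-→d10:-→d11:-→d12:-→d13:-→d14:-→d15:-→d16:-→d17:-→d18:-→d19:-→d20:-→d21:-→d22:-→d23:-→d24:H2→d25:-→d26:-→d27:-→d28:-→d29:-→d30:-→d31:-→d32:H0  best=H0
  add 73.212.228.16/28 -> H1 at depth 28
  add 168.231.139.176/29 -> H2 at depth 29
  ? 165.2.102.220  path d0:H0→d1:-→d2:-→d3:-→d4:-  best=H0
  add 160.0.0.0/3 -> H2 at depth 3
  add 73.212.0.0/15 -> H2 at depth 15
  add 168.224.0.0/12 -> H2 at depth 12
  del 0.0.0.0/0 (clear depth 0)
  add 168.0.0.0/8 -> H1 at depth 8
  del 168.231.139.176/29 (clear depth 29)
  add 73.212.228.18/32 -> H2 at depth 32
  add 73.208.0.0/12 -> H0 at depth 12
  ? 73.212.228.18  path d0:-→d1:-→d2:-→d3:-→d4:-→d5:-→d6:-→d7:-→d8:-→d9:-→d10:-→d11:-→d12:H0→d13:-→d14:-→d15:H2→d16:-→d17:-→d18:-→d19:-→d20:-→d21:-→d22:-→d23:-→d24:-→d25:-→d26:-→d27:-→d28:H1→d29:-→d30:-→d31:-→d32:H2  best=H2
  add 73.0.0.0/8 -> H0 at depth 8
  add 73.212.228.16/28 -> H2 at depth 28
  ? 73.212.228.22  path d0:-→d1:-→d2:-→d3:-→d4:-→d5:-→d6:-→d7:-→d8:H0→d9:-→d10:-→d11:-→d12:H0→d13:-→d14:-→d15:H2→d16:-→d17:-→d18:-→d19:-→d20:-→d21:-→d22:-→d23:-→d24:-→d25:-→d26:-→d27:-→d28:H2→d29:-  best=H2
  ? 168.0.0.126  path d0:-→d1:-→d2:-→d3:H2→d4:-→d5:-→d6:-→d7:-→d8:H1  best=H1
  ? 168.231.139.23  path d0:-→d1:-→d2:-→d3:H2→d4:-→d5:-→d6:-→d7:-→d8:H1→d9:-→d10:-→d11:-→d12:H2→d13:-→d14:-→d15:-→d16:-→d17:-→d18:-→d19:-→d20:-→d21:-→d22:-→d23:-→d24:H2  best=H2
  ? 177.228.182.80  path d0:-→d1:-→d2:-→d3:H2  best=H2
  ? 168.231.139.182  path d0:-→d1:-→d2:-→d3:H2→d4:-→d5:-→d6:-→d7:-→d8:H1→d9:-→d10:-→d11:-→d12:H2→d13:-→d14:-→d15:-→d16:-→d17:-→d18:-→d19:-→d20:-→d21:-→d22:-→d23:-→d24:H2→d25:-→d26:-→d27:-→d28:-→d29:-→d30:-→d31:-→d32:H0  best=H0
  del 168.231.139.182/32 (clear depth 32)
  ? 73.208.30.205  path d0:-→d1:-→d2:-→d3:-→d4:-→d5:-→d6:-→d7:-→d8:H0→d9:-→d10:-→d11:-→d12:H0→d13:-  best=H0
  add 73.212.228.18/32 -> H1 at depth 32
  add 73.212.224.0/20 -> H0 at depth 20

== LOOKUPS ==
["H2","H0","H0","H0","H0","no-route","H2","H0","H0","H2","H2","H1","H2","H2","H0","H0"]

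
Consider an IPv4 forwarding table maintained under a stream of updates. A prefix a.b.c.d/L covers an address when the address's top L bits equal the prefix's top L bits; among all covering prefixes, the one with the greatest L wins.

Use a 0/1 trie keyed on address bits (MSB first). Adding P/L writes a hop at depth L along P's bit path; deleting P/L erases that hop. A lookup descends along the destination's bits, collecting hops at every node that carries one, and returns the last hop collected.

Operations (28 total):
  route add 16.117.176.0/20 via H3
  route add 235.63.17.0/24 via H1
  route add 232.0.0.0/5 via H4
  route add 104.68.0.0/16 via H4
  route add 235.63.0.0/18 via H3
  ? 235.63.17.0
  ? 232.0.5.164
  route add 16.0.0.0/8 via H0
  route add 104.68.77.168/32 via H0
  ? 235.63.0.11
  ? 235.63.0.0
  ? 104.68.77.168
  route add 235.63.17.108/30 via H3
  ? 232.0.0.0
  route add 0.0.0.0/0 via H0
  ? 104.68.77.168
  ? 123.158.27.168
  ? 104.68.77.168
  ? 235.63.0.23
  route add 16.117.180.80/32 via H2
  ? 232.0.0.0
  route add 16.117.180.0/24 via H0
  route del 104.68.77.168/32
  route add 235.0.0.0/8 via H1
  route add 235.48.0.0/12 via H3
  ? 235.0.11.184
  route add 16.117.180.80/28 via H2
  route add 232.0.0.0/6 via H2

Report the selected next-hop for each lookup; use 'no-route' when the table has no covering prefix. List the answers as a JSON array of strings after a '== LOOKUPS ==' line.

Apply in order:
  + 16.117.176.0/20 (H3) depth=20
  + 235.63.17.0/24 (H1) depth=24
  + 232.0.0.0/5 (H4) depth=5
  + 104.68.0.0/16 (H4) depth=16
  + 235.63.0.0/18 (H3) depth=18
  Q 235.63.17.0: descend 111010110011111100010001 ; hops seen [H4,H3,H1] ; pick H1
  Q 232.0.5.164: descend 111010 ; hops seen [H4] ; pick H4
  + 16.0.0.0/8 (H0) depth=8
  + 104.68.77.168/32 (H0) depth=32
  Q 235.63.0.11: descend 1110101100111111000 ; hops seen [H4,H3] ; pick H3
  Q 235.63.0.0: descend 1110101100111111000 ; hops seen [H4,H3] ; pick H3
  Q 104.68.77.168: descend 01101000010001000100110110101000 ; hops seen [H4,H0] ; pick H0
  + 235.63.17.108/30 (H3) depth=30
  Q 232.0.0.0: descend 111010 ; hops seen [H4] ; pick H4
  + 0.0.0.0/0 (H0) depth=0
  Q 104.68.77.168: descend 01101000010001000100110110101000 ; hops seen [H0,H4,H0] ; pick H0
  Q 123.158.27.168: descend 011 ; hops seen [H0] ; pick H0
  Q 104.68.77.168: descend 01101000010001000100110110101000 ; hops seen [H0,H4,H0] ; pick H0
  Q 235.63.0.23: descend 1110101100111111000 ; hops seen [H0,H4,H3] ; pick H3
  + 16.117.180.80/32 (H2) depth=32
  Q 232.0.0.0: descend 111010 ; hops seen [H0,H4] ; pick H4
  + 16.117.180.0/24 (H0) depth=24
  - 104.68.77.168/32 clear@32
  + 235.0.0.0/8 (H1) depth=8
  + 235.48.0.0/12 (H3) depth=12
  Q 235.0.11.184: descend 1110101100 ; hops seen [H0,H4,H1] ; pick H1
  + 16.117.180.80/28 (H2) depth=28
  + 232.0.0.0/6 (H2) depth=6

== LOOKUPS ==
["H1","H4","H3","H3","H0","H4","H0","H0","H0","H3","H4","H1"]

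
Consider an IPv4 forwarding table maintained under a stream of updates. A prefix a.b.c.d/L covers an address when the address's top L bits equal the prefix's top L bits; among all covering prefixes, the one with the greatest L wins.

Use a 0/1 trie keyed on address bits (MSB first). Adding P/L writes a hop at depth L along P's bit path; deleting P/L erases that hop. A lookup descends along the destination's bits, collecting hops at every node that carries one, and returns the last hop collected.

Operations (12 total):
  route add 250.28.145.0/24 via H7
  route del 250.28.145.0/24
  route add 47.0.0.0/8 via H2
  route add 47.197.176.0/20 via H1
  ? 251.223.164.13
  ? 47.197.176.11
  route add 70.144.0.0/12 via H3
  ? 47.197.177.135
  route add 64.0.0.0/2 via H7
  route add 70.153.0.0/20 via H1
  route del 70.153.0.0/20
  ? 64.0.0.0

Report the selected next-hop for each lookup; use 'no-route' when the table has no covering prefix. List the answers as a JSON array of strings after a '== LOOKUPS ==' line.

Apply in order:
  add 250.28.145.0/24 -> H7 at depth 24
  - 250.28.145.0/24 clear@24
  add 47.0.0.0/8 -> H2 at depth 8
  add 47.197.176.0/20 -> H1 at depth 20
  lookup 251.223.164.13: bits 1111101 walk d0:-→d1:-→d2:-→d3:-→d4:-→d5:-→d6:-→d7:- -> no-route
  lookup 47.197.176.11: bits 00101111110001011011 walk d0:-→d1:-→d2:-→d3:-→d4:-→d5:-→d6:-→d7:-→d8:H2→d9:-→d10:-→d11:-→d12:-→d13:-→d14:-→d15:-→d16:-→d17:-→d18:-→d19:-→d20:H1 -> H1
  add 70.144.0.0/12 -> H3 at depth 12
  lookup 47.197.177.135: bits 00101111110001011011 walk d0:-→d1:-→d2:-→d3:-→d4:-→d5:-→d6:-→d7:-→d8:H2→d9:-→d10:-→d11:-→d12:-→d13:-→d14:-→d15:-→d16:-→d17:-→d18:-→d19:-→d20:H1 -> H1
  add 64.0.0.0/2 -> H7 at depth 2
  add 70.153.0.0/20 -> H1 at depth 20
  - 70.153.0.0/20 clear@20
  lookup 64.0.0.0: bits 01000 walk d0:-→d1:-→d2:H7→d3:-→d4:-→d5:- -> H7

== LOOKUPS ==
["no-route","H1","H1","H7"]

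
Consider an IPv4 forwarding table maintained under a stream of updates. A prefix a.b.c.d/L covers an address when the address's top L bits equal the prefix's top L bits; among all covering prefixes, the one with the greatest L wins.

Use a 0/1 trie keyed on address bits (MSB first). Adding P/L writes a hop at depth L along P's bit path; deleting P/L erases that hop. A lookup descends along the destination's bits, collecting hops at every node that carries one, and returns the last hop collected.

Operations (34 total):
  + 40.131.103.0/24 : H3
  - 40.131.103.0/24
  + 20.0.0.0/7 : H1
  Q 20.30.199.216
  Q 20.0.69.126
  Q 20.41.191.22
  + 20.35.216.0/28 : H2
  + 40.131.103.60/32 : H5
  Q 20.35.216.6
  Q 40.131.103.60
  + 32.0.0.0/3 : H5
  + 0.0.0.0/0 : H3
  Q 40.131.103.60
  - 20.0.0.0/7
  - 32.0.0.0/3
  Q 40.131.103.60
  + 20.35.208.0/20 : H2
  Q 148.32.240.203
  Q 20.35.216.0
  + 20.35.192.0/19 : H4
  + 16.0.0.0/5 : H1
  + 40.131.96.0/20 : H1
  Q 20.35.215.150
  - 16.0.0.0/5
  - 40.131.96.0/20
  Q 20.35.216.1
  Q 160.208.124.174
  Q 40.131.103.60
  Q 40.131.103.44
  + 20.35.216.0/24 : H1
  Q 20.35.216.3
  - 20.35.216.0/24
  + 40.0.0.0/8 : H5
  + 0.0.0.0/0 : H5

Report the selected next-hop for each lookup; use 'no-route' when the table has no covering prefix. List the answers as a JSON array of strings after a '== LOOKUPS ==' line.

Apply in order:
  + 40.131.103.0/24 (H3) depth=24
  del 40.131.103.0/24 (clear depth 24)
  + 20.0.0.0/7 (H1) depth=7
  lookup 20.30.199.216: bits 0001010 walk d0:-→d1:-→d2:-→d3:-→d4:-→d5:-→d6:-→d7:H1 -> H1
  lookup 20.0.69.126: bits 0001010 walk d0:-→d1:-→d2:-→d3:-→d4:-→d5:-→d6:-→d7:H1 -> H1
  lookup 20.41.191.22: bits 0001010 walk d0:-→d1:-→d2:-→d3:-→d4:-→d5:-→d6:-→d7:H1 -> H1
  + 20.35.216.0/28 (H2) depth=28
  + 40.131.103.60/32 (H5) depth=32
  lookup 20.35.216.6: bits 0001010000100011110110000000 walk d0:-→d1:-→d2:-→d3:-→d4:-→d5:-→d6:-→d7:H1→d8:-→d9:-→d10:-→d11:-→d12:-→d13:-→d14:-→d15:-→d16:-→d17:-→d18:-→d19:-→d20:-→d21:-→d22:-→d23:-→d24:-→d25:-→d26:-→d27:-→d28:H2 -> H2
  lookup 40.131.103.60: bits 00101000100000110110011100111100 walk d0:-→d1:-→d2:-→d3:-→d4:-→d5:-→d6:-→d7:-→d8:-→d9:-→d10:-→d11:-→d12:-→d13:-→d14:-→d15:-→d16:-→d17:-→d18:-→d19:-→d20:-→d21:-→d22:-→d23:-→d24:-→d25:-→d26:-→d27:-→d28:-→d29:-→d30:-→d31:-→d32:H5 -> H5
  + 32.0.0.0/3 (H5) depth=3
  + 0.0.0.0/0 (H3) depth=0
  lookup 40.131.103.60: bits 00101000100000110110011100111100 walk d0:H3→d1:-→d2:-→d3:H5→d4:-→d5:-→d6:-→d7:-→d8:-→d9:-→d10:-→d11:-→d12:-→d13:-→d14:-→d15:-→d16:-→d17:-→d18:-→d19:-→d20:-→d21:-→d22:-→d23:-→d24:-→d25:-→d26:-→d27:-→d28:-→d29:-→d30:-→d31:-→d32:H5 -> H5
  del 20.0.0.0/7 (clear depth 7)
  del 32.0.0.0/3 (clear depth 3)
  lookup 40.131.103.60: bits 00101000100000110110011100111100 walk d0:H3→d1:-→d2:-→d3:-→d4:-→d5:-→d6:-→d7:-→d8:-→d9:-→d10:-→d11:-→d12:-→d13:-→d14:-→d15:-→d16:-→d17:-→d18:-→d19:-→d20:-→d21:-→d22:-→d23:-→d24:-→d25:-→d26:-→d27:-→d28:-→d29:-→d30:-→d31:-→d32:H5 -> H5
  + 20.35.208.0/20 (H2) depth=20
  lookup 148.32.240.203: bits ε walk d0:H3 -> H3
  lookup 20.35.216.0: bits 0001010000100011110110000000 walk d0:H3→d1:-→d2:-→d3:-→d4:-→d5:-→d6:-→d7:-→d8:-→d9:-→d10:-→d11:-→d12:-→d13:-→d14:-→d15:-→d16:-→d17:-→d18:-→d19:-→d20:H2→d21:-→d22:-→d23:-→d24:-→d25:-→d26:-→d27:-→d28:H2 -> H2
  + 20.35.192.0/19 (H4) depth=19
  + 16.0.0.0/5 (H1) depth=5
  + 40.131.96.0/20 (H1) depth=20
  lookup 20.35.215.150: bits 00010100001000111101 walk d0:H3→d1:-→d2:-→d3:-→d4:-→d5:H1→d6:-→d7:-→d8:-→d9:-→d10:-→d11:-→d12:-→d13:-→d14:-→d15:-→d16:-→d17:-→d18:-→d19:H4→d20:H2 -> H2
  del 16.0.0.0/5 (clear depth 5)
  del 40.131.96.0/20 (clear depth 20)
  lookup 20.35.216.1: bits 0001010000100011110110000000 walk d0:H3→d1:-→d2:-→d3:-→d4:-→d5:-→d6:-→d7:-→d8:-→d9:-→d10:-→d11:-→d12:-→d13:-→d14:-→d15:-→d16:-→d17:-→d18:-→d19:H4→d20:H2→d21:-→d22:-→d23:-→d24:-→d25:-→d26:-→d27:-→d28:H2 -> H2
  lookup 160.208.124.174: bits ε walk d0:H3 -> H3
  lookup 40.131.103.60: bits 00101000100000110110011100111100 walk d0:H3→d1:-→d2:-→d3:-→d4:-→d5:-→d6:-→d7:-→d8:-→d9:-→d10:-→d11:-→d12:-→d13:-→d14:-→d15:-→d16:-→d17:-→d18:-→d19:-→d20:-→d21:-→d22:-→d23:-→d24:-→d25:-→d26:-→d27:-→d28:-→d29:-→d30:-→d31:-→d32:H5 -> H5
  lookup 40.131.103.44: bits 001010001000001101100111001 walk d0:H3→d1:-→d2:-→d3:-→d4:-→d5:-→d6:-→d7:-→d8:-→d9:-→d10:-→d11:-→d12:-→d13:-→d14:-→d15:-→d16:-→d17:-→d18:-→d19:-→d20:-→d21:-→d22:-→d23:-→d24:-→d25:-→d26:-→d27:- -> H3
  + 20.35.216.0/24 (H1) depth=24
  lookup 20.35.216.3: bits 0001010000100011110110000000 walk d0:H3→d1:-→d2:-→d3:-→d4:-→d5:-→d6:-→d7:-→d8:-→d9:-→d10:-→d11:-→d12:-→d13:-→d14:-→d15:-→d16:-→d17:-→d18:-→d19:H4→d20:H2→d21:-→d22:-→d23:-→d24:H1→d25:-→d26:-→d27:-→d28:H2 -> H2
  del 20.35.216.0/24 (clear depth 24)
  + 40.0.0.0/8 (H5) depth=8
  + 0.0.0.0/0 (H5) depth=0

== LOOKUPS ==
["H1","H1","H1","H2","H5","H5","H5","H3","H2","H2","H2","H3","H5","H3","H2"]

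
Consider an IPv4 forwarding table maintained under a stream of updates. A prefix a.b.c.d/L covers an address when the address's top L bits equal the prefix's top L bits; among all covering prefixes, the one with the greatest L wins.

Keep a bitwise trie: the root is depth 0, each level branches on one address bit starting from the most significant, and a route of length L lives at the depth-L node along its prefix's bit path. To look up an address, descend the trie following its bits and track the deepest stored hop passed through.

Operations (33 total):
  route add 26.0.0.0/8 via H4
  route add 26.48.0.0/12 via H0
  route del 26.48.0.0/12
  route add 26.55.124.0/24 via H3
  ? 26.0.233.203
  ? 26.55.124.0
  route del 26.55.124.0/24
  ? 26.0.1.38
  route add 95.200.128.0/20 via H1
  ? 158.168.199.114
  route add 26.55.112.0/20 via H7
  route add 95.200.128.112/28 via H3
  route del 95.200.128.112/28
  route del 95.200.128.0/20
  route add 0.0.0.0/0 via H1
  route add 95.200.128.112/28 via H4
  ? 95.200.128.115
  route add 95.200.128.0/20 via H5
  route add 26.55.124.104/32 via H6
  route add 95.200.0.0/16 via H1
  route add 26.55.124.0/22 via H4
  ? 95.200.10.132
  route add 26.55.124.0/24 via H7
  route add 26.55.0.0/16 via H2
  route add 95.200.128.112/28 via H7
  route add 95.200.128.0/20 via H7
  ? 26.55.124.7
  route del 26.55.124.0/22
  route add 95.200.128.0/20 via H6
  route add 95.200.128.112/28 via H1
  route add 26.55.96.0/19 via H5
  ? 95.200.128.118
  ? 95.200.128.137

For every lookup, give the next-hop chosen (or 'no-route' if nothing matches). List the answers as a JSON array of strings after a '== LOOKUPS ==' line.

Apply in order:
  + 26.0.0.0/8 (H4) depth=8
  + 26.48.0.0/12 (H0) depth=12
  - 26.48.0.0/12 clear@12
  + 26.55.124.0/24 (H3) depth=24
  lookup 26.0.233.203: bits 0001101000 walk d0:-→d1:-→d2:-→d3:-→d4:-→d5:-→d6:-→d7:-→d8:H4→d9:-→d10:- -> H4
  lookup 26.55.124.0: bits 000110100011011101111100 walk d0:-→d1:-→d2:-→d3:-→d4:-→d5:-→d6:-→d7:-→d8:H4→d9:-→d10:-→d11:-→d12:-→d13:-→d14:-→d15:-→d16:-→d17:-→d18:-→d19:-→d20:-→d21:-→d22:-→d23:-→d24:H3 -> H3
  - 26.55.124.0/24 clear@24
  lookup 26.0.1.38: bits 0001101000 walk d0:-→d1:-→d2:-→d3:-→d4:-→d5:-→d6:-→d7:-→d8:H4→d9:-→d10:- -> H4
  + 95.200.128.0/20 (H1) depth=20
  lookup 158.168.199.114: bits ε walk d0:- -> no-route
  + 26.55.112.0/20 (H7) depth=20
  + 95.200.128.112/28 (H3) depth=28
  - 95.200.128.112/28 clear@28
  - 95.200.128.0/20 clear@20
  + 0.0.0.0/0 (H1) depth=0
  + 95.200.128.112/28 (H4) depth=28
  lookup 95.200.128.115: bits 0101111111001000100000000111 walk d0:H1→d1:-→d2:-→d3:-→d4:-→d5:-→d6:-→d7:-→d8:-→d9:-→d10:-→d11:-→d12:-→d13:-→d14:-→d15:-→d16:-→d17:-→d18:-→d19:-→d20:-→d21:-→d22:-→d23:-→d24:-→d25:-→d26:-→d27:-→d28:H4 -> H4
  + 95.200.128.0/20 (H5) depth=20
  + 26.55.124.104/32 (H6) depth=32
  + 95.200.0.0/16 (H1) depth=16
  + 26.55.124.0/22 (H4) depth=22
  lookup 95.200.10.132: bits 0101111111001000 walk d0:H1→d1:-→d2:-→d3:-→d4:-→d5:-→d6:-→d7:-→d8:-→d9:-→d10:-→d11:-→d12:-→d13:-→d14:-→d15:-→d16:H1 -> H1
  + 26.55.124.0/24 (H7) depth=24
  + 26.55.0.0/16 (H2) depth=16
  + 95.200.128.112/28 (H7) depth=28
  + 95.200.128.0/20 (H7) depth=20
  lookup 26.55.124.7: bits 0001101000110111011111000 walk d0:H1→d1:-→d2:-→d3:-→d4:-→d5:-→d6:-→d7:-→d8:H4→d9:-→d10:-→d11:-→d12:-→d13:-→d14:-→d15:-→d16:H2→d17:-→d18:-→d19:-→d20:H7→d21:-→d22:H4→d23:-→d24:H7→d25:- -> H7
  - 26.55.124.0/22 clear@22
  + 95.200.128.0/20 (H6) depth=20
  + 95.200.128.112/28 (H1) depth=28
  + 26.55.96.0/19 (H5) depth=19
  lookup 95.200.128.118: bits 0101111111001000100000000111 walk d0:H1→d1:-→d2:-→d3:-→d4:-→d5:-→d6:-→d7:-→d8:-→d9:-→d10:-→d11:-→d12:-→d13:-→d14:-→d15:-→d16:H1→d17:-→d18:-→d19:-→d20:H6→d21:-→d22:-→d23:-→d24:-→d25:-→d26:-→d27:-→d28:H1 -> H1
  lookup 95.200.128.137: bits 010111111100100010000000 walk d0:H1→d1:-→d2:-→d3:-→d4:-→d5:-→d6:-→d7:-→d8:-→d9:-→d10:-→d11:-→d12:-→d13:-→d14:-→d15:-→d16:H1→d17:-→d18:-→d19:-→d20:H6→d21:-→d22:-→d23:-→d24:- -> H6

== LOOKUPS ==
["H4","H3","H4","no-route","H4","H1","H7","H1","H6"]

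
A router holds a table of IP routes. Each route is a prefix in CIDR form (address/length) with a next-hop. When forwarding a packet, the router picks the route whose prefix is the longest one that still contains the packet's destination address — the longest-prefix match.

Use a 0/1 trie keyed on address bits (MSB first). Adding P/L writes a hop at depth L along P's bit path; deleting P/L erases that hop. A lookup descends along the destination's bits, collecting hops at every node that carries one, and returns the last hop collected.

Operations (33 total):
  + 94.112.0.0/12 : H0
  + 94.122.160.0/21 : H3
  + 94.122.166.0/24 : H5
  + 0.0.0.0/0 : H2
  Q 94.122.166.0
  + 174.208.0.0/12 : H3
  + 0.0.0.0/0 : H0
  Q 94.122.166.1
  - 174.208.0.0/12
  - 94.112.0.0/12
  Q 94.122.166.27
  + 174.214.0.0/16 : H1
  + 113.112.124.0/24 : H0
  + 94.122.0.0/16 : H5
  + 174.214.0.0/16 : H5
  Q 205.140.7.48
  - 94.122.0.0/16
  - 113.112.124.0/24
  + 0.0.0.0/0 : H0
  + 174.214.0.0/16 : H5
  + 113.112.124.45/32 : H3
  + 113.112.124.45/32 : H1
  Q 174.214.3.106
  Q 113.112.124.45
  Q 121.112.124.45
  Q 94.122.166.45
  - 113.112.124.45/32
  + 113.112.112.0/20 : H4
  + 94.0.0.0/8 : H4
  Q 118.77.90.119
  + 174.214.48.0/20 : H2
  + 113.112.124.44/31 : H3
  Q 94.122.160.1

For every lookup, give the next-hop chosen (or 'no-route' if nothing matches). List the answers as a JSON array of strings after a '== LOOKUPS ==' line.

Trace:
  + 94.112.0.0/12 (H0) depth=12
  + 94.122.160.0/21 (H3) depth=21
  + 94.122.166.0/24 (H5) depth=24
  + 0.0.0.0/0 (H2) depth=0
  lookup 94.122.166.0: bits 010111100111101010100110 walk d0:H2→d1:-→d2:-→d3:-→d4:-→d5:-→d6:-→d7:-→d8:-→d9:-→d10:-→d11:-→d12:H0→d13:-→d14:-→d15:-→d16:-→d17:-→d18:-→d19:-→d20:-→d21:H3→d22:-→d23:-→d24:H5 -> H5
  + 174.208.0.0/12 (H3) depth=12
  + 0.0.0.0/0 (H0) depth=0
  lookup 94.122.166.1: bits 010111100111101010100110 walk d0:H0→d1:-→d2:-→d3:-→d4:-→d5:-→d6:-→d7:-→d8:-→d9:-→d10:-→d11:-→d12:H0→d13:-→d14:-→d15:-→d16:-→d17:-→d18:-→d19:-→d20:-→d21:H3→d22:-→d23:-→d24:H5 -> H5
  del 174.208.0.0/12 (clear depth 12)
  del 94.112.0.0/12 (clear depth 12)
  lookup 94.122.166.27: bits 010111100111101010100110 walk d0:H0→d1:-→d2:-→d3:-→d4:-→d5:-→d6:-→d7:-→d8:-→d9:-→d10:-→d11:-→d12:-→d13:-→d14:-→d15:-→d16:-→d17:-→d18:-→d19:-→d20:-→d21:H3→d22:-→d23:-→d24:H5 -> H5
  + 174.214.0.0/16 (H1) depth=16
  + 113.112.124.0/24 (H0) depth=24
  + 94.122.0.0/16 (H5) depth=16
  + 174.214.0.0/16 (H5) depth=16
  lookup 205.140.7.48: bits 1 walk d0:H0→d1:- -> H0
  del 94.122.0.0/16 (clear depth 16)
  del 113.112.124.0/24 (clear depth 24)
  + 0.0.0.0/0 (H0) depth=0
  + 174.214.0.0/16 (H5) depth=16
  + 113.112.124.45/32 (H3) depth=32
  + 113.112.124.45/32 (H1) depth=32
  lookup 174.214.3.106: bits 1010111011010110 walk d0:H0→d1:-→d2:-→d3:-→d4:-→d5:-→d6:-→d7:-→d8:-→d9:-→d10:-→d11:-→d12:-→d13:-→d14:-→d15:-→d16:H5 -> H5
  lookup 113.112.124.45: bits 01110001011100000111110000101101 walk d0:H0→d1:-→d2:-→d3:-→d4:-→d5:-→d6:-→d7:-→d8:-→d9:-→d10:-→d11:-→d12:-→d13:-→d14:-→d15:-→d16:-→d17:-→d18:-→d19:-→d20:-→d21:-→d22:-→d23:-→d24:-→d25:-→d26:-→d27:-→d28:-→d29:-→d30:-→d31:-→d32:H1 -> H1
  lookup 121.112.124.45: bits 0111 walk d0:H0→d1:-→d2:-→d3:-→d4:- -> H0
  lookup 94.122.166.45: bits 010111100111101010100110 walk d0:H0→d1:-→d2:-→d3:-→d4:-→d5:-→d6:-→d7:-→d8:-→d9:-→d10:-→d11:-→d12:-→d13:-→d14:-→d15:-→d16:-→d17:-→d18:-→d19:-→d20:-→d21:H3→d22:-→d23:-→d24:H5 -> H5
  del 113.112.124.45/32 (clear depth 32)
  + 113.112.112.0/20 (H4) depth=20
  + 94.0.0.0/8 (H4) depth=8
  lookup 118.77.90.119: bits 01110 walk d0:H0→d1:-→d2:-→d3:-→d4:-→d5:- -> H0
  + 174.214.48.0/20 (H2) depth=20
  + 113.112.124.44/31 (H3) depth=31
  lookup 94.122.160.1: bits 010111100111101010100 walk d0:H0→d1:-→d2:-→d3:-→d4:-→d5:-→d6:-→d7:-→d8:H4→d9:-→d10:-→d11:-→d12:-→d13:-→d14:-→d15:-→d16:-→d17:-→d18:-→d19:-→d20:-→d21:H3 -> H3

== LOOKUPS ==
["H5","H5","H5","H0","H5","H1","H0","H5","H0","H3"]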